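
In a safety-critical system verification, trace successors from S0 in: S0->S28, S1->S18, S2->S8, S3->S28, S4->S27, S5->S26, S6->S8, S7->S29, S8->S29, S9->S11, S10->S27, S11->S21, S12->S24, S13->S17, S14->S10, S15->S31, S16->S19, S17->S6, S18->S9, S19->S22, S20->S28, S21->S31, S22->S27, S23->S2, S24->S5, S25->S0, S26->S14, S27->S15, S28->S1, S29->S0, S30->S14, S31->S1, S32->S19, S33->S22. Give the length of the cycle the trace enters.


Trace from S0 until a state repeats:
  S0 -> S28 -> S1 -> S18 -> S9 -> S11 -> S21 -> S31 -> S1
S1 first seen at step 2, revisited at step 8.
Cycle length = 8 - 2 = 6

6


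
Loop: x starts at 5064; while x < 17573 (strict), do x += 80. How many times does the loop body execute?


Step 1: x goes from 5064 toward 17573 by 80; the body runs while x<17573, so iterations = ceil((bound-start)/step)
Step 2: Distance=12509
Step 3: ceil(12509/80)=157

157


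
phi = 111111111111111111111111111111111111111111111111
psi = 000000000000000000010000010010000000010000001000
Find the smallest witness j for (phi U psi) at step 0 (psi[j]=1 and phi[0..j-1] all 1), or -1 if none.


(phi U psi) at 0: need smallest j with psi[j]=1 and phi[i]=1 for all i in [0,j).
Scan from step 0:
  step 0: phi=1, psi=0 -> continue
  step 1: phi=1, psi=0 -> continue
  step 2: phi=1, psi=0 -> continue
  step 3: phi=1, psi=0 -> continue
  step 19: psi=1 and phi held for [0,19) -> witness found
Witness step = 19

19


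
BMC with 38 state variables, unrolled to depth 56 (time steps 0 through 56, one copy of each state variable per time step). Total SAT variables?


BMC unrolls to depth k, creating one copy of each state var for steps 0..k.
Step count = 56 + 1 = 57 (steps 0 through 56)
Vars per step = 38
Total = 38 * 57 = 2166

2166


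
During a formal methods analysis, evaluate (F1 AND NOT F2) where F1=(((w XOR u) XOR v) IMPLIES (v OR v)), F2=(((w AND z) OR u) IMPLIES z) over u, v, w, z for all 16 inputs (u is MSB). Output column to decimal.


F1 = (((w XOR u) XOR v) IMPLIES (v OR v))
F2 = (((w AND z) OR u) IMPLIES z)
Counterexample to F1=>F2 is where F1=1 and F2=0.
Evaluate each row (bits = u,v,w,z, MSB first):
  row 0 [0000]: F1=1 F2=1 -> F1&~F2 -> 0
  row 1 [0001]: F1=1 F2=1 -> F1&~F2 -> 0
  row 2 [0010]: F1=0 F2=1 -> F1&~F2 -> 0
  row 3 [0011]: F1=0 F2=1 -> F1&~F2 -> 0
  row 4 [0100]: F1=1 F2=1 -> F1&~F2 -> 0
  row 5 [0101]: F1=1 F2=1 -> F1&~F2 -> 0
  row 6 [0110]: F1=1 F2=1 -> F1&~F2 -> 0
  row 7 [0111]: F1=1 F2=1 -> F1&~F2 -> 0
  row 8 [1000]: F1=0 F2=0 -> F1&~F2 -> 0
  row 9 [1001]: F1=0 F2=1 -> F1&~F2 -> 0
  row 10 [1010]: F1=1 F2=0 -> F1&~F2 -> 1
  row 11 [1011]: F1=1 F2=1 -> F1&~F2 -> 0
  row 12 [1100]: F1=1 F2=0 -> F1&~F2 -> 1
  row 13 [1101]: F1=1 F2=1 -> F1&~F2 -> 0
  row 14 [1110]: F1=1 F2=0 -> F1&~F2 -> 1
  row 15 [1111]: F1=1 F2=1 -> F1&~F2 -> 0
Full result column, 4 rows per line (u,v fixed per line; w,z runs 00..11 left to right):
  rows 0-3 [u,v=00]: 0000  = hex 0
  rows 4-7 [u,v=01]: 0000  = hex 0
  rows 8-11 [u,v=10]: 0010  = hex 2
  rows 12-15 [u,v=11]: 1010  = hex A
Counterexample vector (row 0 .. row 15) = 0000000000101010
Output column grouped in 4s = 0000 0000 0010 1010 = 0x002A
Convert to decimal digit by digit (value = value*16 + digit):
  0 -> 0
  0*16 + 0 = 0
  0*16 + 2 = 2
  2*16 + 10 (A) = 42
Decimal = 42

42


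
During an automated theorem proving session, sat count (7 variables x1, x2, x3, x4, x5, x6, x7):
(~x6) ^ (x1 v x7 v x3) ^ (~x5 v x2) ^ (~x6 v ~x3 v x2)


CNF with 4 clauses over 7 vars (128 assignments).
An assignment satisfies CNF iff every clause has >=1 true literal.
Check each row (bits = x1,x2,x3,x4,x5,x6,x7; clause T/F shown):
  row 0 [0000000]: clauses=TFTT -> 0
  row 1 [0000001]: clauses=TTTT -> 1
  row 2 [0000010]: clauses=FFTT -> 0
  row 3 [0000011]: clauses=FTTT -> 0
  row 4 [0000100]: clauses=TFFT -> 0
  (every remaining row is evaluated the same way; all 128 results are listed next)
Full result column, 8 rows per line (x1,x2,x3,x4 fixed per line; x5,x6,x7 runs 000..111 left to right):
  rows 0-7 [x1,x2,x3,x4=0000]: 01000000  (ones: 1)
  rows 8-15 [x1,x2,x3,x4=0001]: 01000000  (ones: 1)
  rows 16-23 [x1,x2,x3,x4=0010]: 11000000  (ones: 2)
  rows 24-31 [x1,x2,x3,x4=0011]: 11000000  (ones: 2)
  rows 32-39 [x1,x2,x3,x4=0100]: 01000100  (ones: 2)
  rows 40-47 [x1,x2,x3,x4=0101]: 01000100  (ones: 2)
  rows 48-55 [x1,x2,x3,x4=0110]: 11001100  (ones: 4)
  rows 56-63 [x1,x2,x3,x4=0111]: 11001100  (ones: 4)
  rows 64-71 [x1,x2,x3,x4=1000]: 11000000  (ones: 2)
  rows 72-79 [x1,x2,x3,x4=1001]: 11000000  (ones: 2)
  rows 80-87 [x1,x2,x3,x4=1010]: 11000000  (ones: 2)
  rows 88-95 [x1,x2,x3,x4=1011]: 11000000  (ones: 2)
  rows 96-103 [x1,x2,x3,x4=1100]: 11001100  (ones: 4)
  rows 104-111 [x1,x2,x3,x4=1101]: 11001100  (ones: 4)
  rows 112-119 [x1,x2,x3,x4=1110]: 11001100  (ones: 4)
  rows 120-127 [x1,x2,x3,x4=1111]: 11001100  (ones: 4)
Satisfying assignments = 1+1+2+2+2+2+4+4+2+2+2+2+4+4+4+4 = 42

42


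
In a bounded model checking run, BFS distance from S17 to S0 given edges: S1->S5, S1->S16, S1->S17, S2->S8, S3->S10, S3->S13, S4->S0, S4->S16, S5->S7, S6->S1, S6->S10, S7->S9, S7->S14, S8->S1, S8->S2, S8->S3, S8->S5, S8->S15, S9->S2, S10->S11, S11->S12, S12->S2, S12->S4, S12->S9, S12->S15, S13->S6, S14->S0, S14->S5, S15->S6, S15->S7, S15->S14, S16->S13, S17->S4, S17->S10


BFS layer-by-layer from S17:
  dist 0: {S17}
  dist 1: {S4, S10}
  dist 2: {S0, S11, S16}
  -> S0 reached at distance 2
Shortest path length = 2

2


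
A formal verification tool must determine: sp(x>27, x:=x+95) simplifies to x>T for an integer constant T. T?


Formula: sp(P, x:=E) = exists old_x. (x = E[old_x/x]) AND P[old_x/x] (old_x is the value of x before the assignment; eliminate old_x by solving x = E[old_x/x] for old_x)
Step 1: Precondition P: x>27, i.e. old_x > 27
Step 2: Assignment gives x = old_x + 95, so old_x = x - 95
Step 3: Substitute into P: x - 95 > 27
Step 4: Simplify: x > 27+95 = 122

122


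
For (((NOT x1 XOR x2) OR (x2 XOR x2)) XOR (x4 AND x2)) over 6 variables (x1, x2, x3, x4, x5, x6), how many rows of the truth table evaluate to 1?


Formula: (((NOT x1 XOR x2) OR (x2 XOR x2)) XOR (x4 AND x2)) over 6 vars (64 rows)
Evaluate each row (x1, x2, x3, x4, x5, x6 as bits, MSB first):
  row 0 [000000]: (((NOT 0 XOR 0) OR (0 XOR 0)) XOR (0 AND 0)) -> 1
  row 1 [000001]: (((NOT 0 XOR 0) OR (0 XOR 0)) XOR (0 AND 0)) -> 1
  row 2 [000010]: (((NOT 0 XOR 0) OR (0 XOR 0)) XOR (0 AND 0)) -> 1
  row 3 [000011]: (((NOT 0 XOR 0) OR (0 XOR 0)) XOR (0 AND 0)) -> 1
  row 4 [000100]: (((NOT 0 XOR 0) OR (0 XOR 0)) XOR (1 AND 0)) -> 1
  (every remaining row is evaluated the same way; all 64 results are listed next)
Full result column, 8 rows per line (x1,x2,x3 fixed per line; x4,x5,x6 runs 000..111 left to right):
  rows 0-7 [x1,x2,x3=000]: 11111111  (ones: 8)
  rows 8-15 [x1,x2,x3=001]: 11111111  (ones: 8)
  rows 16-23 [x1,x2,x3=010]: 00001111  (ones: 4)
  rows 24-31 [x1,x2,x3=011]: 00001111  (ones: 4)
  rows 32-39 [x1,x2,x3=100]: 00000000  (ones: 0)
  rows 40-47 [x1,x2,x3=101]: 00000000  (ones: 0)
  rows 48-55 [x1,x2,x3=110]: 11110000  (ones: 4)
  rows 56-63 [x1,x2,x3=111]: 11110000  (ones: 4)
Count of 1-rows = 8+8+4+4+0+0+4+4 = 32

32


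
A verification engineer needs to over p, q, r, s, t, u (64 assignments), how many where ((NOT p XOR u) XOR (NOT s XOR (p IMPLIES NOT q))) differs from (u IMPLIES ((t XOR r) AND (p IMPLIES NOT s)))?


F1 = ((NOT p XOR u) XOR (NOT s XOR (p IMPLIES NOT q)))
F2 = (u IMPLIES ((t XOR r) AND (p IMPLIES NOT s)))
Evaluate both on each of 64 rows (bits = p,q,r,s,t,u):
  row 0 [000000]: F1=1 F2=1 -> 0
  row 1 [000001]: F1=0 F2=0 -> 0
  row 2 [000010]: F1=1 F2=1 -> 0
  row 3 [000011]: F1=0 F2=1 (differ) -> 1
  row 4 [000100]: F1=0 F2=1 (differ) -> 1
  (every remaining row is evaluated the same way; all 64 results are listed next)
Full result column, 8 rows per line (p,q,r fixed per line; s,t,u runs 000..111 left to right):
  rows 0-7 [p,q,r=000]: 00011110  (ones: 4)
  rows 8-15 [p,q,r=001]: 01001011  (ones: 4)
  rows 16-23 [p,q,r=010]: 00011110  (ones: 4)
  rows 24-31 [p,q,r=011]: 01001011  (ones: 4)
  rows 32-39 [p,q,r=100]: 11100000  (ones: 3)
  rows 40-47 [p,q,r=101]: 10110000  (ones: 3)
  rows 48-55 [p,q,r=110]: 00011111  (ones: 5)
  rows 56-63 [p,q,r=111]: 01001111  (ones: 5)
Disagreements = 4+4+4+4+3+3+5+5 = 32

32


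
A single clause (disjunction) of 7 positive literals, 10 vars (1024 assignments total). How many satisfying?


Step 1: Total=2^10=1024
Step 2: Unsat when all 7 false: 2^3=8
Step 3: Sat=1024-8=1016

1016


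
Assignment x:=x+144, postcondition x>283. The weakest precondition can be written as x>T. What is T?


Formula: wp(x:=E, P) = P[E/x] (substitute E for x in postcondition)
Step 1: Postcondition: x>283
Step 2: Substitute x+144 for x: x+144>283
Step 3: Solve for x: x > 283-144 = 139

139


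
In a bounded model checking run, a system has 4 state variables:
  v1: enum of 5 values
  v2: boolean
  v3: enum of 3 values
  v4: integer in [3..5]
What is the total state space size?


State space = product of domain sizes of all variables.
Domain sizes:
  v1 (enum of 5 values): 5
  v2 (boolean): 2
  v3 (enum of 3 values): 3
  v4 (integer in [3..5]): 3
Product = 5 * 2 * 3 * 3 = 90

90


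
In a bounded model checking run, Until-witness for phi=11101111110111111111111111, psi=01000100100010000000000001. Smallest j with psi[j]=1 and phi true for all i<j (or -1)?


(phi U psi) at 0: need smallest j with psi[j]=1 and phi[i]=1 for all i in [0,j).
Scan from step 0:
  step 0: phi=1, psi=0 -> continue
  step 1: psi=1 and phi held for [0,1) -> witness found
Witness step = 1

1


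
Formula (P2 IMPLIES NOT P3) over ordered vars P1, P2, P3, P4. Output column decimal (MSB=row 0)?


Formula: (P2 IMPLIES NOT P3) over P1, P2, P3, P4 (16 rows)
Evaluate each row (bits = P1,P2,P3,P4, MSB first):
  row 0 [0000]: (0 IMPLIES NOT 0) -> 1
  row 1 [0001]: (0 IMPLIES NOT 0) -> 1
  row 2 [0010]: (0 IMPLIES NOT 1) -> 1
  row 3 [0011]: (0 IMPLIES NOT 1) -> 1
  row 4 [0100]: (1 IMPLIES NOT 0) -> 1
  row 5 [0101]: (1 IMPLIES NOT 0) -> 1
  row 6 [0110]: (1 IMPLIES NOT 1) -> 0
  row 7 [0111]: (1 IMPLIES NOT 1) -> 0
  row 8 [1000]: (0 IMPLIES NOT 0) -> 1
  row 9 [1001]: (0 IMPLIES NOT 0) -> 1
  row 10 [1010]: (0 IMPLIES NOT 1) -> 1
  row 11 [1011]: (0 IMPLIES NOT 1) -> 1
  row 12 [1100]: (1 IMPLIES NOT 0) -> 1
  row 13 [1101]: (1 IMPLIES NOT 0) -> 1
  row 14 [1110]: (1 IMPLIES NOT 1) -> 0
  row 15 [1111]: (1 IMPLIES NOT 1) -> 0
Full result column, 4 rows per line (P1,P2 fixed per line; P3,P4 runs 00..11 left to right):
  rows 0-3 [P1,P2=00]: 1111  = hex F
  rows 4-7 [P1,P2=01]: 1100  = hex C
  rows 8-11 [P1,P2=10]: 1111  = hex F
  rows 12-15 [P1,P2=11]: 1100  = hex C
Output column (row 0 .. row 15) = 1111110011111100
Output column grouped in 4s = 1111 1100 1111 1100 = 0xFCFC
Convert to decimal digit by digit (value = value*16 + digit):
  F -> 15
  15*16 + 12 (C) = 252
  252*16 + 15 (F) = 4047
  4047*16 + 12 (C) = 64764
Decimal = 64764

64764


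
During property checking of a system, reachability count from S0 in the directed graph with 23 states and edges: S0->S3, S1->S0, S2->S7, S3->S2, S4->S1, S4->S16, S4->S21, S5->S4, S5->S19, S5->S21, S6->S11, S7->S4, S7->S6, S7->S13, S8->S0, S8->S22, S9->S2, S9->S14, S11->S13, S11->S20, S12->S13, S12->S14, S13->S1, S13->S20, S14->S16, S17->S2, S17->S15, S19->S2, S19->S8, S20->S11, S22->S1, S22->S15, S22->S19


BFS from S0:
  layer 0: {S0}
  layer 1: {S3}
  layer 2: {S2}
  layer 3: {S7}
  layer 4: {S4, S6, S13}
  layer 5: {S1, S11, S16, S20, S21}
Reachable set: {S0, S1, S2, S3, S4, S6, S7, S11, S13, S16, S20, S21}
Count = 12

12


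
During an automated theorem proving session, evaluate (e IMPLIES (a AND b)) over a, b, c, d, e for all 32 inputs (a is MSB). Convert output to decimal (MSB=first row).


Formula: (e IMPLIES (a AND b)) over a, b, c, d, e (32 rows)
Evaluate each row (bits = a,b,c,d,e, MSB first):
  row 0 [00000]: (0 IMPLIES (0 AND 0)) -> 1
  row 1 [00001]: (1 IMPLIES (0 AND 0)) -> 0
  row 2 [00010]: (0 IMPLIES (0 AND 0)) -> 1
  row 3 [00011]: (1 IMPLIES (0 AND 0)) -> 0
  row 4 [00100]: (0 IMPLIES (0 AND 0)) -> 1
  row 5 [00101]: (1 IMPLIES (0 AND 0)) -> 0
  row 6 [00110]: (0 IMPLIES (0 AND 0)) -> 1
  row 7 [00111]: (1 IMPLIES (0 AND 0)) -> 0
  row 8 [01000]: (0 IMPLIES (0 AND 1)) -> 1
  row 9 [01001]: (1 IMPLIES (0 AND 1)) -> 0
  row 10 [01010]: (0 IMPLIES (0 AND 1)) -> 1
  row 11 [01011]: (1 IMPLIES (0 AND 1)) -> 0
  row 12 [01100]: (0 IMPLIES (0 AND 1)) -> 1
  row 13 [01101]: (1 IMPLIES (0 AND 1)) -> 0
  row 14 [01110]: (0 IMPLIES (0 AND 1)) -> 1
  row 15 [01111]: (1 IMPLIES (0 AND 1)) -> 0
  row 16 [10000]: (0 IMPLIES (1 AND 0)) -> 1
  row 17 [10001]: (1 IMPLIES (1 AND 0)) -> 0
  row 18 [10010]: (0 IMPLIES (1 AND 0)) -> 1
  row 19 [10011]: (1 IMPLIES (1 AND 0)) -> 0
  row 20 [10100]: (0 IMPLIES (1 AND 0)) -> 1
  row 21 [10101]: (1 IMPLIES (1 AND 0)) -> 0
  row 22 [10110]: (0 IMPLIES (1 AND 0)) -> 1
  row 23 [10111]: (1 IMPLIES (1 AND 0)) -> 0
  row 24 [11000]: (0 IMPLIES (1 AND 1)) -> 1
  row 25 [11001]: (1 IMPLIES (1 AND 1)) -> 1
  row 26 [11010]: (0 IMPLIES (1 AND 1)) -> 1
  row 27 [11011]: (1 IMPLIES (1 AND 1)) -> 1
  row 28 [11100]: (0 IMPLIES (1 AND 1)) -> 1
  row 29 [11101]: (1 IMPLIES (1 AND 1)) -> 1
  row 30 [11110]: (0 IMPLIES (1 AND 1)) -> 1
  row 31 [11111]: (1 IMPLIES (1 AND 1)) -> 1
Full result column, 4 rows per line (a,b,c fixed per line; d,e runs 00..11 left to right):
  rows 0-3 [a,b,c=000]: 1010  = hex A
  rows 4-7 [a,b,c=001]: 1010  = hex A
  rows 8-11 [a,b,c=010]: 1010  = hex A
  rows 12-15 [a,b,c=011]: 1010  = hex A
  rows 16-19 [a,b,c=100]: 1010  = hex A
  rows 20-23 [a,b,c=101]: 1010  = hex A
  rows 24-27 [a,b,c=110]: 1111  = hex F
  rows 28-31 [a,b,c=111]: 1111  = hex F
Output column (row 0 .. row 31) = 10101010101010101010101011111111
Output column grouped in 4s = 1010 1010 1010 1010 1010 1010 1111 1111 = 0xAAAAAAFF
Convert to decimal digit by digit (value = value*16 + digit):
  A -> 10
  10*16 + 10 (A) = 170
  170*16 + 10 (A) = 2730
  2730*16 + 10 (A) = 43690
  43690*16 + 10 (A) = 699050
  699050*16 + 10 (A) = 11184810
  11184810*16 + 15 (F) = 178956975
  178956975*16 + 15 (F) = 2863311615
Decimal = 2863311615

2863311615


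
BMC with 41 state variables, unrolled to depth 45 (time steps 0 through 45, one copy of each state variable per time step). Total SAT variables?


BMC unrolls to depth k, creating one copy of each state var for steps 0..k.
Step count = 45 + 1 = 46 (steps 0 through 45)
Vars per step = 41
Total = 41 * 46 = 1886

1886


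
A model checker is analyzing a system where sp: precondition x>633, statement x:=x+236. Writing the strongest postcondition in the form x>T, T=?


Formula: sp(P, x:=E) = exists old_x. (x = E[old_x/x]) AND P[old_x/x] (old_x is the value of x before the assignment; eliminate old_x by solving x = E[old_x/x] for old_x)
Step 1: Precondition P: x>633, i.e. old_x > 633
Step 2: Assignment gives x = old_x + 236, so old_x = x - 236
Step 3: Substitute into P: x - 236 > 633
Step 4: Simplify: x > 633+236 = 869

869


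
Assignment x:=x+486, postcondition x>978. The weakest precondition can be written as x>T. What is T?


Formula: wp(x:=E, P) = P[E/x] (substitute E for x in postcondition)
Step 1: Postcondition: x>978
Step 2: Substitute x+486 for x: x+486>978
Step 3: Solve for x: x > 978-486 = 492

492


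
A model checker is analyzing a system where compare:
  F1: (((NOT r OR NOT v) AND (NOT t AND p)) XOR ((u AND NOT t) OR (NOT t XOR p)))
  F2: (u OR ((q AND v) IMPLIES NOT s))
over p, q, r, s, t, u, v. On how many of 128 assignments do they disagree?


F1 = (((NOT r OR NOT v) AND (NOT t AND p)) XOR ((u AND NOT t) OR (NOT t XOR p)))
F2 = (u OR ((q AND v) IMPLIES NOT s))
Evaluate both on each of 128 rows (bits = p,q,r,s,t,u,v):
  row 0 [0000000]: F1=1 F2=1 -> 0
  row 1 [0000001]: F1=1 F2=1 -> 0
  row 2 [0000010]: F1=1 F2=1 -> 0
  row 3 [0000011]: F1=1 F2=1 -> 0
  row 4 [0000100]: F1=0 F2=1 (differ) -> 1
  (every remaining row is evaluated the same way; all 128 results are listed next)
Full result column, 8 rows per line (p,q,r,s fixed per line; t,u,v runs 000..111 left to right):
  rows 0-7 [p,q,r,s=0000]: 00001111  (ones: 4)
  rows 8-15 [p,q,r,s=0001]: 00001111  (ones: 4)
  rows 16-23 [p,q,r,s=0010]: 00001111  (ones: 4)
  rows 24-31 [p,q,r,s=0011]: 00001111  (ones: 4)
  rows 32-39 [p,q,r,s=0100]: 00001111  (ones: 4)
  rows 40-47 [p,q,r,s=0101]: 01001011  (ones: 4)
  rows 48-55 [p,q,r,s=0110]: 00001111  (ones: 4)
  rows 56-63 [p,q,r,s=0111]: 01001011  (ones: 4)
  rows 64-71 [p,q,r,s=1000]: 00110000  (ones: 2)
  rows 72-79 [p,q,r,s=1001]: 00110000  (ones: 2)
  rows 80-87 [p,q,r,s=1010]: 01100000  (ones: 2)
  rows 88-95 [p,q,r,s=1011]: 01100000  (ones: 2)
  rows 96-103 [p,q,r,s=1100]: 00110000  (ones: 2)
  rows 104-111 [p,q,r,s=1101]: 01110100  (ones: 4)
  rows 112-119 [p,q,r,s=1110]: 01100000  (ones: 2)
  rows 120-127 [p,q,r,s=1111]: 00100100  (ones: 2)
Disagreements = 4+4+4+4+4+4+4+4+2+2+2+2+2+4+2+2 = 50

50


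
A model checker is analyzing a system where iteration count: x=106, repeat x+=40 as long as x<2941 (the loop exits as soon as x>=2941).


Step 1: x goes from 106 toward 2941 by 40; the body runs while x<2941, so iterations = ceil((bound-start)/step)
Step 2: Distance=2835
Step 3: ceil(2835/40)=71

71


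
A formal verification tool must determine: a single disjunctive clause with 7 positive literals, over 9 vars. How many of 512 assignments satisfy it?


Step 1: Total=2^9=512
Step 2: Unsat when all 7 false: 2^2=4
Step 3: Sat=512-4=508

508


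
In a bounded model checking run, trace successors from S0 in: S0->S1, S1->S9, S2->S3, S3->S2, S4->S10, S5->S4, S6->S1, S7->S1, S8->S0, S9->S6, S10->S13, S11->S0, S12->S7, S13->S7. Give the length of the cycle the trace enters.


Trace from S0 until a state repeats:
  S0 -> S1 -> S9 -> S6 -> S1
S1 first seen at step 1, revisited at step 4.
Cycle length = 4 - 1 = 3

3


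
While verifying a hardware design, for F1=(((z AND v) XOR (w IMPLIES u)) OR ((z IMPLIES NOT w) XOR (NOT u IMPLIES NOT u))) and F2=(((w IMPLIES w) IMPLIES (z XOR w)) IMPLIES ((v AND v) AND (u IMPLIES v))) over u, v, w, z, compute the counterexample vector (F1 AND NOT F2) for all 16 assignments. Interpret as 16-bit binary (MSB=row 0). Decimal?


F1 = (((z AND v) XOR (w IMPLIES u)) OR ((z IMPLIES NOT w) XOR (NOT u IMPLIES NOT u)))
F2 = (((w IMPLIES w) IMPLIES (z XOR w)) IMPLIES ((v AND v) AND (u IMPLIES v)))
Counterexample to F1=>F2 is where F1=1 and F2=0.
Evaluate each row (bits = u,v,w,z, MSB first):
  row 0 [0000]: F1=1 F2=1 -> F1&~F2 -> 0
  row 1 [0001]: F1=1 F2=0 -> F1&~F2 -> 1
  row 2 [0010]: F1=0 F2=0 -> F1&~F2 -> 0
  row 3 [0011]: F1=1 F2=1 -> F1&~F2 -> 0
  row 4 [0100]: F1=1 F2=1 -> F1&~F2 -> 0
  row 5 [0101]: F1=0 F2=1 -> F1&~F2 -> 0
  row 6 [0110]: F1=0 F2=1 -> F1&~F2 -> 0
  row 7 [0111]: F1=1 F2=1 -> F1&~F2 -> 0
  row 8 [1000]: F1=1 F2=1 -> F1&~F2 -> 0
  row 9 [1001]: F1=1 F2=0 -> F1&~F2 -> 1
  row 10 [1010]: F1=1 F2=0 -> F1&~F2 -> 1
  row 11 [1011]: F1=1 F2=1 -> F1&~F2 -> 0
  row 12 [1100]: F1=1 F2=1 -> F1&~F2 -> 0
  row 13 [1101]: F1=0 F2=1 -> F1&~F2 -> 0
  row 14 [1110]: F1=1 F2=1 -> F1&~F2 -> 0
  row 15 [1111]: F1=1 F2=1 -> F1&~F2 -> 0
Full result column, 4 rows per line (u,v fixed per line; w,z runs 00..11 left to right):
  rows 0-3 [u,v=00]: 0100  = hex 4
  rows 4-7 [u,v=01]: 0000  = hex 0
  rows 8-11 [u,v=10]: 0110  = hex 6
  rows 12-15 [u,v=11]: 0000  = hex 0
Counterexample vector (row 0 .. row 15) = 0100000001100000
Output column grouped in 4s = 0100 0000 0110 0000 = 0x4060
Convert to decimal digit by digit (value = value*16 + digit):
  4 -> 4
  4*16 + 0 = 64
  64*16 + 6 = 1030
  1030*16 + 0 = 16480
Decimal = 16480

16480


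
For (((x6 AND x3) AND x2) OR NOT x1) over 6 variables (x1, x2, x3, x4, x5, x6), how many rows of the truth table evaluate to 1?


Formula: (((x6 AND x3) AND x2) OR NOT x1) over 6 vars (64 rows)
Evaluate each row (x1, x2, x3, x4, x5, x6 as bits, MSB first):
  row 0 [000000]: (((0 AND 0) AND 0) OR NOT 0) -> 1
  row 1 [000001]: (((1 AND 0) AND 0) OR NOT 0) -> 1
  row 2 [000010]: (((0 AND 0) AND 0) OR NOT 0) -> 1
  row 3 [000011]: (((1 AND 0) AND 0) OR NOT 0) -> 1
  row 4 [000100]: (((0 AND 0) AND 0) OR NOT 0) -> 1
  (every remaining row is evaluated the same way; all 64 results are listed next)
Full result column, 8 rows per line (x1,x2,x3 fixed per line; x4,x5,x6 runs 000..111 left to right):
  rows 0-7 [x1,x2,x3=000]: 11111111  (ones: 8)
  rows 8-15 [x1,x2,x3=001]: 11111111  (ones: 8)
  rows 16-23 [x1,x2,x3=010]: 11111111  (ones: 8)
  rows 24-31 [x1,x2,x3=011]: 11111111  (ones: 8)
  rows 32-39 [x1,x2,x3=100]: 00000000  (ones: 0)
  rows 40-47 [x1,x2,x3=101]: 00000000  (ones: 0)
  rows 48-55 [x1,x2,x3=110]: 00000000  (ones: 0)
  rows 56-63 [x1,x2,x3=111]: 01010101  (ones: 4)
Count of 1-rows = 8+8+8+8+0+0+0+4 = 36

36


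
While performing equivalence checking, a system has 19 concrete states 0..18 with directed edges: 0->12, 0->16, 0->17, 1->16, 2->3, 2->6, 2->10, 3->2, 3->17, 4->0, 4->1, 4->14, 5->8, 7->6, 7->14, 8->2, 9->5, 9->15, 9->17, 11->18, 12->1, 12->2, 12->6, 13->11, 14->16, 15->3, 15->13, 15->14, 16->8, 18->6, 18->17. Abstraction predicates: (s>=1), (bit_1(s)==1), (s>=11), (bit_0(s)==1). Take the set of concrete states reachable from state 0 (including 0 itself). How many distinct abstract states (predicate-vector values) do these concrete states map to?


BFS from 0:
Concrete reachable: {0, 1, 2, 3, 6, 8, 10, 12, 16, 17}
Abstract via predicates (s>=1), (bit_1(s)==1), (s>=11), (bit_0(s)==1):
  (0,0,0,0) <- {0}
  (1,0,0,0) <- {8}
  (1,0,0,1) <- {1}
  (1,0,1,0) <- {12, 16}
  (1,0,1,1) <- {17}
  (1,1,0,0) <- {2, 6, 10}
  (1,1,0,1) <- {3}
Distinct abstract states = 7

7


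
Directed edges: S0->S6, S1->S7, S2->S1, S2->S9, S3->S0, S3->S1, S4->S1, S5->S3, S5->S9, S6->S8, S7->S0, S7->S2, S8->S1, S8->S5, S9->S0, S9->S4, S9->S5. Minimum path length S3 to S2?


BFS layer-by-layer from S3:
  dist 0: {S3}
  dist 1: {S0, S1}
  dist 2: {S6, S7}
  dist 3: {S2, S8}
  -> S2 reached at distance 3
Shortest path length = 3

3


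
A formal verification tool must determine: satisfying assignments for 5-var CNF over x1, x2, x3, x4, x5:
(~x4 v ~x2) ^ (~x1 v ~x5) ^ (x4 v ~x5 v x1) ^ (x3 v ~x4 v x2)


CNF with 4 clauses over 5 vars (32 assignments).
An assignment satisfies CNF iff every clause has >=1 true literal.
Check each row (bits = x1,x2,x3,x4,x5; clause T/F shown):
  row 0 [00000]: clauses=TTTT -> 1
  row 1 [00001]: clauses=TTFT -> 0
  row 2 [00010]: clauses=TTTF -> 0
  row 3 [00011]: clauses=TTTF -> 0
  row 4 [00100]: clauses=TTTT -> 1
  row 5 [00101]: clauses=TTFT -> 0
  row 6 [00110]: clauses=TTTT -> 1
  row 7 [00111]: clauses=TTTT -> 1
  row 8 [01000]: clauses=TTTT -> 1
  row 9 [01001]: clauses=TTFT -> 0
  row 10 [01010]: clauses=FTTT -> 0
  row 11 [01011]: clauses=FTTT -> 0
  row 12 [01100]: clauses=TTTT -> 1
  row 13 [01101]: clauses=TTFT -> 0
  row 14 [01110]: clauses=FTTT -> 0
  row 15 [01111]: clauses=FTTT -> 0
  row 16 [10000]: clauses=TTTT -> 1
  row 17 [10001]: clauses=TFTT -> 0
  row 18 [10010]: clauses=TTTF -> 0
  row 19 [10011]: clauses=TFTF -> 0
  row 20 [10100]: clauses=TTTT -> 1
  row 21 [10101]: clauses=TFTT -> 0
  row 22 [10110]: clauses=TTTT -> 1
  row 23 [10111]: clauses=TFTT -> 0
  row 24 [11000]: clauses=TTTT -> 1
  row 25 [11001]: clauses=TFTT -> 0
  row 26 [11010]: clauses=FTTT -> 0
  row 27 [11011]: clauses=FFTT -> 0
  row 28 [11100]: clauses=TTTT -> 1
  row 29 [11101]: clauses=TFTT -> 0
  row 30 [11110]: clauses=FTTT -> 0
  row 31 [11111]: clauses=FFTT -> 0
Full result column, 8 rows per line (x1,x2 fixed per line; x3,x4,x5 runs 000..111 left to right):
  rows 0-7 [x1,x2=00]: 10001011  (ones: 4)
  rows 8-15 [x1,x2=01]: 10001000  (ones: 2)
  rows 16-23 [x1,x2=10]: 10001010  (ones: 3)
  rows 24-31 [x1,x2=11]: 10001000  (ones: 2)
Satisfying assignments = 4+2+3+2 = 11

11


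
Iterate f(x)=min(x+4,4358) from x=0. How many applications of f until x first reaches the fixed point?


Step 1: x=0, cap=4358, increment=4
Step 2: x grows by 4 each step until capped at 4358; fixed point is x=4358
Step 3: iterations = ceil(4358/4) = 1090

1090


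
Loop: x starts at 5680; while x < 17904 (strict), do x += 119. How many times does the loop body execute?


Step 1: x goes from 5680 toward 17904 by 119; the body runs while x<17904, so iterations = ceil((bound-start)/step)
Step 2: Distance=12224
Step 3: ceil(12224/119)=103

103


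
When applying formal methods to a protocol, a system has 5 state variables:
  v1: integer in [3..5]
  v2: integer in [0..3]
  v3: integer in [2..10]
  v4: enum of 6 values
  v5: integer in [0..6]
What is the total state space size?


State space = product of domain sizes of all variables.
Domain sizes:
  v1 (integer in [3..5]): 3
  v2 (integer in [0..3]): 4
  v3 (integer in [2..10]): 9
  v4 (enum of 6 values): 6
  v5 (integer in [0..6]): 7
Product = 3 * 4 * 9 * 6 * 7 = 4536

4536


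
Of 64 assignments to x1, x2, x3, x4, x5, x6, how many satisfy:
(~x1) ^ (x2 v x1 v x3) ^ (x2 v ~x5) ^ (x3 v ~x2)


CNF with 4 clauses over 6 vars (64 assignments).
An assignment satisfies CNF iff every clause has >=1 true literal.
Check each row (bits = x1,x2,x3,x4,x5,x6; clause T/F shown):
  row 0 [000000]: clauses=TFTT -> 0
  row 1 [000001]: clauses=TFTT -> 0
  row 2 [000010]: clauses=TFFT -> 0
  row 3 [000011]: clauses=TFFT -> 0
  row 4 [000100]: clauses=TFTT -> 0
  (every remaining row is evaluated the same way; all 64 results are listed next)
Full result column, 8 rows per line (x1,x2,x3 fixed per line; x4,x5,x6 runs 000..111 left to right):
  rows 0-7 [x1,x2,x3=000]: 00000000  (ones: 0)
  rows 8-15 [x1,x2,x3=001]: 11001100  (ones: 4)
  rows 16-23 [x1,x2,x3=010]: 00000000  (ones: 0)
  rows 24-31 [x1,x2,x3=011]: 11111111  (ones: 8)
  rows 32-39 [x1,x2,x3=100]: 00000000  (ones: 0)
  rows 40-47 [x1,x2,x3=101]: 00000000  (ones: 0)
  rows 48-55 [x1,x2,x3=110]: 00000000  (ones: 0)
  rows 56-63 [x1,x2,x3=111]: 00000000  (ones: 0)
Satisfying assignments = 0+4+0+8+0+0+0+0 = 12

12


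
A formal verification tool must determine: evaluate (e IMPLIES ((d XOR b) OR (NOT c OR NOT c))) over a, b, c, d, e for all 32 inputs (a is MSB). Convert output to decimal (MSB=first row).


Formula: (e IMPLIES ((d XOR b) OR (NOT c OR NOT c))) over a, b, c, d, e (32 rows)
Evaluate each row (bits = a,b,c,d,e, MSB first):
  row 0 [00000]: (0 IMPLIES ((0 XOR 0) OR (NOT 0 OR NOT 0))) -> 1
  row 1 [00001]: (1 IMPLIES ((0 XOR 0) OR (NOT 0 OR NOT 0))) -> 1
  row 2 [00010]: (0 IMPLIES ((1 XOR 0) OR (NOT 0 OR NOT 0))) -> 1
  row 3 [00011]: (1 IMPLIES ((1 XOR 0) OR (NOT 0 OR NOT 0))) -> 1
  row 4 [00100]: (0 IMPLIES ((0 XOR 0) OR (NOT 1 OR NOT 1))) -> 1
  row 5 [00101]: (1 IMPLIES ((0 XOR 0) OR (NOT 1 OR NOT 1))) -> 0
  row 6 [00110]: (0 IMPLIES ((1 XOR 0) OR (NOT 1 OR NOT 1))) -> 1
  row 7 [00111]: (1 IMPLIES ((1 XOR 0) OR (NOT 1 OR NOT 1))) -> 1
  row 8 [01000]: (0 IMPLIES ((0 XOR 1) OR (NOT 0 OR NOT 0))) -> 1
  row 9 [01001]: (1 IMPLIES ((0 XOR 1) OR (NOT 0 OR NOT 0))) -> 1
  row 10 [01010]: (0 IMPLIES ((1 XOR 1) OR (NOT 0 OR NOT 0))) -> 1
  row 11 [01011]: (1 IMPLIES ((1 XOR 1) OR (NOT 0 OR NOT 0))) -> 1
  row 12 [01100]: (0 IMPLIES ((0 XOR 1) OR (NOT 1 OR NOT 1))) -> 1
  row 13 [01101]: (1 IMPLIES ((0 XOR 1) OR (NOT 1 OR NOT 1))) -> 1
  row 14 [01110]: (0 IMPLIES ((1 XOR 1) OR (NOT 1 OR NOT 1))) -> 1
  row 15 [01111]: (1 IMPLIES ((1 XOR 1) OR (NOT 1 OR NOT 1))) -> 0
  row 16 [10000]: (0 IMPLIES ((0 XOR 0) OR (NOT 0 OR NOT 0))) -> 1
  row 17 [10001]: (1 IMPLIES ((0 XOR 0) OR (NOT 0 OR NOT 0))) -> 1
  row 18 [10010]: (0 IMPLIES ((1 XOR 0) OR (NOT 0 OR NOT 0))) -> 1
  row 19 [10011]: (1 IMPLIES ((1 XOR 0) OR (NOT 0 OR NOT 0))) -> 1
  row 20 [10100]: (0 IMPLIES ((0 XOR 0) OR (NOT 1 OR NOT 1))) -> 1
  row 21 [10101]: (1 IMPLIES ((0 XOR 0) OR (NOT 1 OR NOT 1))) -> 0
  row 22 [10110]: (0 IMPLIES ((1 XOR 0) OR (NOT 1 OR NOT 1))) -> 1
  row 23 [10111]: (1 IMPLIES ((1 XOR 0) OR (NOT 1 OR NOT 1))) -> 1
  row 24 [11000]: (0 IMPLIES ((0 XOR 1) OR (NOT 0 OR NOT 0))) -> 1
  row 25 [11001]: (1 IMPLIES ((0 XOR 1) OR (NOT 0 OR NOT 0))) -> 1
  row 26 [11010]: (0 IMPLIES ((1 XOR 1) OR (NOT 0 OR NOT 0))) -> 1
  row 27 [11011]: (1 IMPLIES ((1 XOR 1) OR (NOT 0 OR NOT 0))) -> 1
  row 28 [11100]: (0 IMPLIES ((0 XOR 1) OR (NOT 1 OR NOT 1))) -> 1
  row 29 [11101]: (1 IMPLIES ((0 XOR 1) OR (NOT 1 OR NOT 1))) -> 1
  row 30 [11110]: (0 IMPLIES ((1 XOR 1) OR (NOT 1 OR NOT 1))) -> 1
  row 31 [11111]: (1 IMPLIES ((1 XOR 1) OR (NOT 1 OR NOT 1))) -> 0
Full result column, 4 rows per line (a,b,c fixed per line; d,e runs 00..11 left to right):
  rows 0-3 [a,b,c=000]: 1111  = hex F
  rows 4-7 [a,b,c=001]: 1011  = hex B
  rows 8-11 [a,b,c=010]: 1111  = hex F
  rows 12-15 [a,b,c=011]: 1110  = hex E
  rows 16-19 [a,b,c=100]: 1111  = hex F
  rows 20-23 [a,b,c=101]: 1011  = hex B
  rows 24-27 [a,b,c=110]: 1111  = hex F
  rows 28-31 [a,b,c=111]: 1110  = hex E
Output column (row 0 .. row 31) = 11111011111111101111101111111110
Output column grouped in 4s = 1111 1011 1111 1110 1111 1011 1111 1110 = 0xFBFEFBFE
Convert to decimal digit by digit (value = value*16 + digit):
  F -> 15
  15*16 + 11 (B) = 251
  251*16 + 15 (F) = 4031
  4031*16 + 14 (E) = 64510
  64510*16 + 15 (F) = 1032175
  1032175*16 + 11 (B) = 16514811
  16514811*16 + 15 (F) = 264236991
  264236991*16 + 14 (E) = 4227791870
Decimal = 4227791870

4227791870


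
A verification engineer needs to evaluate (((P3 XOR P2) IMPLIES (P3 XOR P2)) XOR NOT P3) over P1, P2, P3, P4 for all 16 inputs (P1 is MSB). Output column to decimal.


Formula: (((P3 XOR P2) IMPLIES (P3 XOR P2)) XOR NOT P3) over P1, P2, P3, P4 (16 rows)
Evaluate each row (bits = P1,P2,P3,P4, MSB first):
  row 0 [0000]: (((0 XOR 0) IMPLIES (0 XOR 0)) XOR NOT 0) -> 0
  row 1 [0001]: (((0 XOR 0) IMPLIES (0 XOR 0)) XOR NOT 0) -> 0
  row 2 [0010]: (((1 XOR 0) IMPLIES (1 XOR 0)) XOR NOT 1) -> 1
  row 3 [0011]: (((1 XOR 0) IMPLIES (1 XOR 0)) XOR NOT 1) -> 1
  row 4 [0100]: (((0 XOR 1) IMPLIES (0 XOR 1)) XOR NOT 0) -> 0
  row 5 [0101]: (((0 XOR 1) IMPLIES (0 XOR 1)) XOR NOT 0) -> 0
  row 6 [0110]: (((1 XOR 1) IMPLIES (1 XOR 1)) XOR NOT 1) -> 1
  row 7 [0111]: (((1 XOR 1) IMPLIES (1 XOR 1)) XOR NOT 1) -> 1
  row 8 [1000]: (((0 XOR 0) IMPLIES (0 XOR 0)) XOR NOT 0) -> 0
  row 9 [1001]: (((0 XOR 0) IMPLIES (0 XOR 0)) XOR NOT 0) -> 0
  row 10 [1010]: (((1 XOR 0) IMPLIES (1 XOR 0)) XOR NOT 1) -> 1
  row 11 [1011]: (((1 XOR 0) IMPLIES (1 XOR 0)) XOR NOT 1) -> 1
  row 12 [1100]: (((0 XOR 1) IMPLIES (0 XOR 1)) XOR NOT 0) -> 0
  row 13 [1101]: (((0 XOR 1) IMPLIES (0 XOR 1)) XOR NOT 0) -> 0
  row 14 [1110]: (((1 XOR 1) IMPLIES (1 XOR 1)) XOR NOT 1) -> 1
  row 15 [1111]: (((1 XOR 1) IMPLIES (1 XOR 1)) XOR NOT 1) -> 1
Full result column, 4 rows per line (P1,P2 fixed per line; P3,P4 runs 00..11 left to right):
  rows 0-3 [P1,P2=00]: 0011  = hex 3
  rows 4-7 [P1,P2=01]: 0011  = hex 3
  rows 8-11 [P1,P2=10]: 0011  = hex 3
  rows 12-15 [P1,P2=11]: 0011  = hex 3
Output column (row 0 .. row 15) = 0011001100110011
Output column grouped in 4s = 0011 0011 0011 0011 = 0x3333
Convert to decimal digit by digit (value = value*16 + digit):
  3 -> 3
  3*16 + 3 = 51
  51*16 + 3 = 819
  819*16 + 3 = 13107
Decimal = 13107

13107


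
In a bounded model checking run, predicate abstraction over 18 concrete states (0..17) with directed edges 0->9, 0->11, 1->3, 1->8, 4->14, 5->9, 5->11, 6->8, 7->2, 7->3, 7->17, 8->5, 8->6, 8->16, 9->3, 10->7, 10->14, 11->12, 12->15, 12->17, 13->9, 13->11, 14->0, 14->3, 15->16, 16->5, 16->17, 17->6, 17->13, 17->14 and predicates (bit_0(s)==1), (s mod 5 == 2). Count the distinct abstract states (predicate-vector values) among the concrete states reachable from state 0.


BFS from 0:
Concrete reachable: {0, 3, 5, 6, 8, 9, 11, 12, 13, 14, 15, 16, 17}
Abstract via predicates (bit_0(s)==1), (s mod 5 == 2):
  (0,0) <- {0, 6, 8, 14, 16}
  (0,1) <- {12}
  (1,0) <- {3, 5, 9, 11, 13, 15}
  (1,1) <- {17}
Distinct abstract states = 4

4


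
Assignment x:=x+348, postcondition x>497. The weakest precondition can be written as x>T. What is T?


Formula: wp(x:=E, P) = P[E/x] (substitute E for x in postcondition)
Step 1: Postcondition: x>497
Step 2: Substitute x+348 for x: x+348>497
Step 3: Solve for x: x > 497-348 = 149

149


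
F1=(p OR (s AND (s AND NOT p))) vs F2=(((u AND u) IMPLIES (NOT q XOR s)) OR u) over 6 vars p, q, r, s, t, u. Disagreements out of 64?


F1 = (p OR (s AND (s AND NOT p)))
F2 = (((u AND u) IMPLIES (NOT q XOR s)) OR u)
Evaluate both on each of 64 rows (bits = p,q,r,s,t,u):
  row 0 [000000]: F1=0 F2=1 (differ) -> 1
  row 1 [000001]: F1=0 F2=1 (differ) -> 1
  row 2 [000010]: F1=0 F2=1 (differ) -> 1
  row 3 [000011]: F1=0 F2=1 (differ) -> 1
  row 4 [000100]: F1=1 F2=1 -> 0
  (every remaining row is evaluated the same way; all 64 results are listed next)
Full result column, 8 rows per line (p,q,r fixed per line; s,t,u runs 000..111 left to right):
  rows 0-7 [p,q,r=000]: 11110000  (ones: 4)
  rows 8-15 [p,q,r=001]: 11110000  (ones: 4)
  rows 16-23 [p,q,r=010]: 11110000  (ones: 4)
  rows 24-31 [p,q,r=011]: 11110000  (ones: 4)
  rows 32-39 [p,q,r=100]: 00000000  (ones: 0)
  rows 40-47 [p,q,r=101]: 00000000  (ones: 0)
  rows 48-55 [p,q,r=110]: 00000000  (ones: 0)
  rows 56-63 [p,q,r=111]: 00000000  (ones: 0)
Disagreements = 4+4+4+4+0+0+0+0 = 16

16


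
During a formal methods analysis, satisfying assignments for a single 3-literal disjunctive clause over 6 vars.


Step 1: Total=2^6=64
Step 2: Unsat when all 3 false: 2^3=8
Step 3: Sat=64-8=56

56


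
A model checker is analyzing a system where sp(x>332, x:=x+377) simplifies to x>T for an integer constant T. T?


Formula: sp(P, x:=E) = exists old_x. (x = E[old_x/x]) AND P[old_x/x] (old_x is the value of x before the assignment; eliminate old_x by solving x = E[old_x/x] for old_x)
Step 1: Precondition P: x>332, i.e. old_x > 332
Step 2: Assignment gives x = old_x + 377, so old_x = x - 377
Step 3: Substitute into P: x - 377 > 332
Step 4: Simplify: x > 332+377 = 709

709


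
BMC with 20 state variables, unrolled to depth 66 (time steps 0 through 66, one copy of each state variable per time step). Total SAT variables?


BMC unrolls to depth k, creating one copy of each state var for steps 0..k.
Step count = 66 + 1 = 67 (steps 0 through 66)
Vars per step = 20
Total = 20 * 67 = 1340

1340


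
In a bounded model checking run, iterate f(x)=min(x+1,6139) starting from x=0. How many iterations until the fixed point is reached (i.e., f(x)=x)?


Step 1: x=0, cap=6139, increment=1
Step 2: x grows by 1 each step until capped at 6139; fixed point is x=6139
Step 3: iterations = ceil(6139/1) = 6139

6139


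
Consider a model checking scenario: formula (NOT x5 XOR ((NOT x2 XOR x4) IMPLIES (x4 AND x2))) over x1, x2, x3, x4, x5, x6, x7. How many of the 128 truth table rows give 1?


Formula: (NOT x5 XOR ((NOT x2 XOR x4) IMPLIES (x4 AND x2))) over 7 vars (128 rows)
Evaluate each row (x1, x2, x3, x4, x5, x6, x7 as bits, MSB first):
  row 0 [0000000]: (NOT 0 XOR ((NOT 0 XOR 0) IMPLIES (0 AND 0))) -> 1
  row 1 [0000001]: (NOT 0 XOR ((NOT 0 XOR 0) IMPLIES (0 AND 0))) -> 1
  row 2 [0000010]: (NOT 0 XOR ((NOT 0 XOR 0) IMPLIES (0 AND 0))) -> 1
  row 3 [0000011]: (NOT 0 XOR ((NOT 0 XOR 0) IMPLIES (0 AND 0))) -> 1
  row 4 [0000100]: (NOT 1 XOR ((NOT 0 XOR 0) IMPLIES (0 AND 0))) -> 0
  (every remaining row is evaluated the same way; all 128 results are listed next)
Full result column, 8 rows per line (x1,x2,x3,x4 fixed per line; x5,x6,x7 runs 000..111 left to right):
  rows 0-7 [x1,x2,x3,x4=0000]: 11110000  (ones: 4)
  rows 8-15 [x1,x2,x3,x4=0001]: 00001111  (ones: 4)
  rows 16-23 [x1,x2,x3,x4=0010]: 11110000  (ones: 4)
  rows 24-31 [x1,x2,x3,x4=0011]: 00001111  (ones: 4)
  rows 32-39 [x1,x2,x3,x4=0100]: 00001111  (ones: 4)
  rows 40-47 [x1,x2,x3,x4=0101]: 00001111  (ones: 4)
  rows 48-55 [x1,x2,x3,x4=0110]: 00001111  (ones: 4)
  rows 56-63 [x1,x2,x3,x4=0111]: 00001111  (ones: 4)
  rows 64-71 [x1,x2,x3,x4=1000]: 11110000  (ones: 4)
  rows 72-79 [x1,x2,x3,x4=1001]: 00001111  (ones: 4)
  rows 80-87 [x1,x2,x3,x4=1010]: 11110000  (ones: 4)
  rows 88-95 [x1,x2,x3,x4=1011]: 00001111  (ones: 4)
  rows 96-103 [x1,x2,x3,x4=1100]: 00001111  (ones: 4)
  rows 104-111 [x1,x2,x3,x4=1101]: 00001111  (ones: 4)
  rows 112-119 [x1,x2,x3,x4=1110]: 00001111  (ones: 4)
  rows 120-127 [x1,x2,x3,x4=1111]: 00001111  (ones: 4)
Count of 1-rows = 4+4+4+4+4+4+4+4+4+4+4+4+4+4+4+4 = 64

64


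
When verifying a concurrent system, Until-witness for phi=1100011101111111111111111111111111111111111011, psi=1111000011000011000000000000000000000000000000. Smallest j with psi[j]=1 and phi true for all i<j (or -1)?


(phi U psi) at 0: need smallest j with psi[j]=1 and phi[i]=1 for all i in [0,j).
Scan from step 0:
  step 0: psi=1 and phi held for [0,0) -> witness found
Witness step = 0

0


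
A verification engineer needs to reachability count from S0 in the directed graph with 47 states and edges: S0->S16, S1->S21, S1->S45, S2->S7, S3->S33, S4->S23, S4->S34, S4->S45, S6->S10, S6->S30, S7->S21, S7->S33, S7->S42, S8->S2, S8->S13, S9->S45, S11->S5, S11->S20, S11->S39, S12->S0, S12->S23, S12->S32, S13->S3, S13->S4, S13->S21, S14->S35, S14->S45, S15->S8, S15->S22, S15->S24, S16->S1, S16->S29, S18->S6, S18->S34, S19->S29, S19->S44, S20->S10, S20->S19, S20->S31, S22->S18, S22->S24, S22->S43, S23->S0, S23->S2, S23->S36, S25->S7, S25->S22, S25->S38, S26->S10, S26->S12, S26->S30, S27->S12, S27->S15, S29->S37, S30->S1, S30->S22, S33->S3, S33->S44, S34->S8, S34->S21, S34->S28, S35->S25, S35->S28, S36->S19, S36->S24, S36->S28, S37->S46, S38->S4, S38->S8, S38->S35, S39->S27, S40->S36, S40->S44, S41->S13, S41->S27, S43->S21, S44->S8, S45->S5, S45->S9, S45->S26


BFS from S0:
  layer 0: {S0}
  layer 1: {S16}
  layer 2: {S1, S29}
  layer 3: {S21, S37, S45}
  layer 4: {S5, S9, S26, S46}
  layer 5: {S10, S12, S30}
  layer 6: {S22, S23, S32}
  layer 7: {S2, S18, S24, S36, S43}
  layer 8: {S6, S7, S19, S28, S34}
  layer 9: {S8, S33, S42, S44}
  layer 10: {S3, S13}
  layer 11: {S4}
Reachable set: {S0, S1, S2, S3, S4, S5, S6, S7, S8, S9, S10, S12, S13, S16, S18, S19, S21, S22, S23, S24, S26, S28, S29, S30, S32, S33, S34, S36, S37, S42, S43, S44, S45, S46}
Count = 34

34


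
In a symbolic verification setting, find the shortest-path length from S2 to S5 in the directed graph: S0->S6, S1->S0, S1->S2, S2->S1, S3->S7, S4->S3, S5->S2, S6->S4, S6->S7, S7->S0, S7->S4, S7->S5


BFS layer-by-layer from S2:
  dist 0: {S2}
  dist 1: {S1}
  dist 2: {S0}
  dist 3: {S6}
  dist 4: {S4, S7}
  dist 5: {S3, S5}
  -> S5 reached at distance 5
Shortest path length = 5

5


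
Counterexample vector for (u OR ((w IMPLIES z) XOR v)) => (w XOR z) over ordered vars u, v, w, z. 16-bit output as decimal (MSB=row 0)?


F1 = (u OR ((w IMPLIES z) XOR v))
F2 = (w XOR z)
Counterexample to F1=>F2 is where F1=1 and F2=0.
Evaluate each row (bits = u,v,w,z, MSB first):
  row 0 [0000]: F1=1 F2=0 -> F1&~F2 -> 1
  row 1 [0001]: F1=1 F2=1 -> F1&~F2 -> 0
  row 2 [0010]: F1=0 F2=1 -> F1&~F2 -> 0
  row 3 [0011]: F1=1 F2=0 -> F1&~F2 -> 1
  row 4 [0100]: F1=0 F2=0 -> F1&~F2 -> 0
  row 5 [0101]: F1=0 F2=1 -> F1&~F2 -> 0
  row 6 [0110]: F1=1 F2=1 -> F1&~F2 -> 0
  row 7 [0111]: F1=0 F2=0 -> F1&~F2 -> 0
  row 8 [1000]: F1=1 F2=0 -> F1&~F2 -> 1
  row 9 [1001]: F1=1 F2=1 -> F1&~F2 -> 0
  row 10 [1010]: F1=1 F2=1 -> F1&~F2 -> 0
  row 11 [1011]: F1=1 F2=0 -> F1&~F2 -> 1
  row 12 [1100]: F1=1 F2=0 -> F1&~F2 -> 1
  row 13 [1101]: F1=1 F2=1 -> F1&~F2 -> 0
  row 14 [1110]: F1=1 F2=1 -> F1&~F2 -> 0
  row 15 [1111]: F1=1 F2=0 -> F1&~F2 -> 1
Full result column, 4 rows per line (u,v fixed per line; w,z runs 00..11 left to right):
  rows 0-3 [u,v=00]: 1001  = hex 9
  rows 4-7 [u,v=01]: 0000  = hex 0
  rows 8-11 [u,v=10]: 1001  = hex 9
  rows 12-15 [u,v=11]: 1001  = hex 9
Counterexample vector (row 0 .. row 15) = 1001000010011001
Output column grouped in 4s = 1001 0000 1001 1001 = 0x9099
Convert to decimal digit by digit (value = value*16 + digit):
  9 -> 9
  9*16 + 0 = 144
  144*16 + 9 = 2313
  2313*16 + 9 = 37017
Decimal = 37017

37017


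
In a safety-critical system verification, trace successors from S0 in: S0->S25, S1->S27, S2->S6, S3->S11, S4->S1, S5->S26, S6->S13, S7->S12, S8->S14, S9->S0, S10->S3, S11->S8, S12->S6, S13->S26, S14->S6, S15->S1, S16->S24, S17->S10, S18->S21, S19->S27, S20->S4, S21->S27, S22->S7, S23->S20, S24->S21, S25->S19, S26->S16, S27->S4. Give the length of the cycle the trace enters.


Trace from S0 until a state repeats:
  S0 -> S25 -> S19 -> S27 -> S4 -> S1 -> S27
S27 first seen at step 3, revisited at step 6.
Cycle length = 6 - 3 = 3

3
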